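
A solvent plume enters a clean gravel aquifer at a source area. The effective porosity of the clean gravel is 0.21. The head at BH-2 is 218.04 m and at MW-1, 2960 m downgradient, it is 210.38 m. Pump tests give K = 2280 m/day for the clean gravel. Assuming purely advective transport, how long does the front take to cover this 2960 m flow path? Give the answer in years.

Hydraulic gradient i = (218.04 − 210.38) / 2960 = 7.66 / 2960 = 0.002588.
Darcy flux q = K · i = 2280 × 0.002588 = 5.900 m/day.
Seepage velocity v = q / n_e = 5.900 / 0.21 = 28.10 m/day.
Travel time t = L / v = 2960 / 28.10 = 105.4 days = 0.2884 years.

0.288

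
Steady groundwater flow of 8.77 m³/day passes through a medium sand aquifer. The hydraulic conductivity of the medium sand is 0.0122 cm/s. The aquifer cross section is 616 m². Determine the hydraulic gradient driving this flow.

0.00135

Convert K: 0.0122 cm/s × 864 = 10.54 m/day.
From Q = K·A·i, i = Q / (K·A) = 8.77 / (10.54 × 616.0) = 0.001351.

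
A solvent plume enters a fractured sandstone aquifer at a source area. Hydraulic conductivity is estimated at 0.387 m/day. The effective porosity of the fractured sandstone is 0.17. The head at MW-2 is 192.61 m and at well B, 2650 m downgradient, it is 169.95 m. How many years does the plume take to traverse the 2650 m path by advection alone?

373

Hydraulic gradient i = (192.61 − 169.95) / 2650 = 22.66 / 2650 = 0.008551.
Darcy flux q = K · i = 0.3870 × 0.008551 = 0.003309 m/day.
Seepage velocity v = q / n_e = 0.003309 / 0.17 = 0.01947 m/day.
Travel time t = L / v = 2650 / 0.01947 = 1.361e+05 days = 372.7 years.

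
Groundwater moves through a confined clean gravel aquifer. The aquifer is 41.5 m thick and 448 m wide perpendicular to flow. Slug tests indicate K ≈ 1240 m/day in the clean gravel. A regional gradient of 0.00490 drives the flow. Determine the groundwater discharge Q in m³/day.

Cross-sectional area A = 448 × 41.5 = 18592 m².
Hydraulic gradient i = 0.00490.
Darcy's law: Q = K · A · i = 1240 × 18592 × 0.004900 = 1.130e+05 m³/day.

113000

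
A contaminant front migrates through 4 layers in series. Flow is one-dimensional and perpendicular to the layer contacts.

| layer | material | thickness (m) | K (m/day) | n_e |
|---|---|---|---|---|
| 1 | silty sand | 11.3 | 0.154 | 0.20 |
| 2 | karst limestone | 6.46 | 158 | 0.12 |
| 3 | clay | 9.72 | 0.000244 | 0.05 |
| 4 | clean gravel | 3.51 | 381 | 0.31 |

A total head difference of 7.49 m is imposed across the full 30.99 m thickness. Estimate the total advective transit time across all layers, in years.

67.2

With flow normal to the layers, continuity requires the same specific discharge q through every layer.
Σ(b_i/K_i) = 11.3/0.154 + 6.46/158 + 9.72/0.000244 + 3.51/381 = 39909 d.
q = Δh / Σ(b_i/K_i) = 7.49 / 39909 = 0.0001877 m/day.
In each layer the seepage velocity is v_i = q/n_i, so the layer transit time is t_i = b_i·n_i / q:
  layer 1 (silty sand): t_1 = 11.3 × 0.20 / 0.0001877 = 12042 d
  layer 2 (karst limestone): t_2 = 6.46 × 0.12 / 0.0001877 = 4131 d
  layer 3 (clay): t_3 = 9.72 × 0.05 / 0.0001877 = 2590 d
  layer 4 (clean gravel): t_4 = 3.51 × 0.31 / 0.0001877 = 5798 d
Total t = Σ t_i = 24560 days = 67.24 years.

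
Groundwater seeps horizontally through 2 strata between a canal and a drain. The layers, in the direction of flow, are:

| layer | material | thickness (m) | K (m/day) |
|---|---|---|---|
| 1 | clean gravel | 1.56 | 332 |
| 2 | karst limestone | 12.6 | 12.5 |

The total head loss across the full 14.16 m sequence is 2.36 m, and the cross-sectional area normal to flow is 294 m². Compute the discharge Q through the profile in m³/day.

685

Flow is perpendicular to layering, so the layers act in series and the equivalent K is the thickness-weighted harmonic mean.
Total thickness L = 1.56 + 12.6 = 14.16 m.
Σ(b_i/K_i) = 1.56/332 + 12.6/12.5 = 1.013 d.
K_eq = L / Σ(b_i/K_i) = 14.16 / 1.013 = 13.98 m/day.
Q = K_eq · A · (Δh/L) = 13.98 × 294 × (2.36/14.16) = 685.1 m³/day.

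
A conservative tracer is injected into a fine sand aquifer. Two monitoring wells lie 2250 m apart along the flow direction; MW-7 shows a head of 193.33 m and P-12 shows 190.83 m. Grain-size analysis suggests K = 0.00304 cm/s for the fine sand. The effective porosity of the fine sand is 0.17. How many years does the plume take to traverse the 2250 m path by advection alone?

Convert K: 0.00304 cm/s × 864 = 2.627 m/day.
Hydraulic gradient i = (193.33 − 190.83) / 2250 = 2.5 / 2250 = 0.001111.
Darcy flux q = K · i = 2.627 × 0.001111 = 0.002918 m/day.
Seepage velocity v = q / n_e = 0.002918 / 0.17 = 0.01717 m/day.
Travel time t = L / v = 2250 / 0.01717 = 1.311e+05 days = 358.8 years.

359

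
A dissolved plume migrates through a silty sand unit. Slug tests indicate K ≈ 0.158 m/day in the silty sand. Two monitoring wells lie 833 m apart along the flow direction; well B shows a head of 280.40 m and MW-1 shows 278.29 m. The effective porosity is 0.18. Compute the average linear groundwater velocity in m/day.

0.00222

Hydraulic gradient i = (280.40 − 278.29) / 833 = 2.11 / 833 = 0.002533.
Darcy flux q = K · i = 0.1580 × 0.002533 = 0.0004002 m/day.
Seepage velocity v = q / n_e = 0.0004002 / 0.18 = 0.002223 m/day.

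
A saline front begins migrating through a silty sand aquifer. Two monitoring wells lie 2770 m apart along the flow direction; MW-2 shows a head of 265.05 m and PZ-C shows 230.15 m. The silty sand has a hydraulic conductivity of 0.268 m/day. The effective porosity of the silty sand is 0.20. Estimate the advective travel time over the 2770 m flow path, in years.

449

Hydraulic gradient i = (265.05 − 230.15) / 2770 = 34.9 / 2770 = 0.01260.
Darcy flux q = K · i = 0.2680 × 0.01260 = 0.003377 m/day.
Seepage velocity v = q / n_e = 0.003377 / 0.20 = 0.01688 m/day.
Travel time t = L / v = 2770 / 0.01688 = 1.641e+05 days = 449.2 years.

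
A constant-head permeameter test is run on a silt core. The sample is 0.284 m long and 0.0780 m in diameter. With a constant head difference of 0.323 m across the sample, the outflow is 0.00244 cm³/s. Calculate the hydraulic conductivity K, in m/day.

0.0388

Cross-sectional area A = π·(d/2)² = π × (0.0780/2)² = 0.004778 m².
Convert discharge: 0.00244 cm³/s = 2.440e-09 m³/s.
Darcy's law rearranged: K = Q·L / (A·Δh) = 2.440e-09 × 0.284 / (0.004778 × 0.323) = 4.490e-07 m/s = 0.03879 m/day.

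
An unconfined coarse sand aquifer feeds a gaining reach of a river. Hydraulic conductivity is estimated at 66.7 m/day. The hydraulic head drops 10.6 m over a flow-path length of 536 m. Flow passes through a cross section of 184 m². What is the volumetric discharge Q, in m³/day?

243

Hydraulic gradient i = Δh / L = 10.6 / 536 = 0.01978.
Darcy's law: Q = K · A · i = 66.70 × 184.0 × 0.01978 = 242.7 m³/day.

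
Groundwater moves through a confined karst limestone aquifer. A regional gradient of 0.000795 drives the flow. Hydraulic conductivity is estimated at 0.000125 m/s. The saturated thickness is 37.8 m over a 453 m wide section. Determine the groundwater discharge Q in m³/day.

147

Convert K: 0.000125 m/s × 86400 = 10.80 m/day.
Cross-sectional area A = 453 × 37.8 = 17123 m².
Hydraulic gradient i = 0.000795.
Darcy's law: Q = K · A · i = 10.80 × 17123 × 0.0007950 = 147.0 m³/day.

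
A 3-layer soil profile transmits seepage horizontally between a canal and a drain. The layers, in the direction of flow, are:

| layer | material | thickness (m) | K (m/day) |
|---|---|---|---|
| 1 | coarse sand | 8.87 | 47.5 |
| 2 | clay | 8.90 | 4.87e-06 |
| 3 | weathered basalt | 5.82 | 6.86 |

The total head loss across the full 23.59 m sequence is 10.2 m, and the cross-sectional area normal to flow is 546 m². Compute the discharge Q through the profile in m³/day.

Flow is perpendicular to layering, so the layers act in series and the equivalent K is the thickness-weighted harmonic mean.
Total thickness L = 8.87 + 8.90 + 5.82 = 23.59 m.
Σ(b_i/K_i) = 8.87/47.5 + 8.90/4.87e-06 + 5.82/6.86 = 1.828e+06 d.
K_eq = L / Σ(b_i/K_i) = 23.59 / 1.828e+06 = 1.291e-05 m/day.
Q = K_eq · A · (Δh/L) = 1.291e-05 × 546 × (10.2/23.59) = 0.003047 m³/day.

0.00305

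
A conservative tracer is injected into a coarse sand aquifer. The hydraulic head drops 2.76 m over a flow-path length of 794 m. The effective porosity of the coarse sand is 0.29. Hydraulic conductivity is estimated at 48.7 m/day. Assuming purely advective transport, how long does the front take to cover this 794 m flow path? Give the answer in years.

3.72

Hydraulic gradient i = Δh / L = 2.76 / 794 = 0.003476.
Darcy flux q = K · i = 48.70 × 0.003476 = 0.1693 m/day.
Seepage velocity v = q / n_e = 0.1693 / 0.29 = 0.5837 m/day.
Travel time t = L / v = 794 / 0.5837 = 1360 days = 3.724 years.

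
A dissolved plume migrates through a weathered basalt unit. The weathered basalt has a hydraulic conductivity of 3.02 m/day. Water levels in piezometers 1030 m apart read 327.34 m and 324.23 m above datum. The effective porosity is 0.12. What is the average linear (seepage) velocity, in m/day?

Hydraulic gradient i = (327.34 − 324.23) / 1030 = 3.11 / 1030 = 0.003019.
Darcy flux q = K · i = 3.020 × 0.003019 = 0.009119 m/day.
Seepage velocity v = q / n_e = 0.009119 / 0.12 = 0.07599 m/day.

0.0760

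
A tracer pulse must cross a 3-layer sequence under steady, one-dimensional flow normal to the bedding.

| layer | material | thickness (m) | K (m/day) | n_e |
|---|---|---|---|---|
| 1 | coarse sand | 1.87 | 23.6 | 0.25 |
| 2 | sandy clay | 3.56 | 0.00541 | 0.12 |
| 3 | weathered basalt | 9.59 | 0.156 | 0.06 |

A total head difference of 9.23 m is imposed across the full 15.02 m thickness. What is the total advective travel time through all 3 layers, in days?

115

With flow normal to the layers, continuity requires the same specific discharge q through every layer.
Σ(b_i/K_i) = 1.87/23.6 + 3.56/0.00541 + 9.59/0.156 = 719.6 d.
q = Δh / Σ(b_i/K_i) = 9.23 / 719.6 = 0.01283 m/day.
In each layer the seepage velocity is v_i = q/n_i, so the layer transit time is t_i = b_i·n_i / q:
  layer 1 (coarse sand): t_1 = 1.87 × 0.25 / 0.01283 = 36.45 d
  layer 2 (sandy clay): t_2 = 3.56 × 0.12 / 0.01283 = 33.31 d
  layer 3 (weathered basalt): t_3 = 9.59 × 0.06 / 0.01283 = 44.86 d
Total t = Σ t_i = 114.6 days.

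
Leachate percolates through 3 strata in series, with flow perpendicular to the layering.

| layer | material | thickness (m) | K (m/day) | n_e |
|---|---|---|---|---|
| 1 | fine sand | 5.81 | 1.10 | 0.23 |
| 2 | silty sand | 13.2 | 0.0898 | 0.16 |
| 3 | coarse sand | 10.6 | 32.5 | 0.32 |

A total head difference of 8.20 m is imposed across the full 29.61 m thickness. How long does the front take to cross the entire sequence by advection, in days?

With flow normal to the layers, continuity requires the same specific discharge q through every layer.
Σ(b_i/K_i) = 5.81/1.10 + 13.2/0.0898 + 10.6/32.5 = 152.6 d.
q = Δh / Σ(b_i/K_i) = 8.20 / 152.6 = 0.05373 m/day.
In each layer the seepage velocity is v_i = q/n_i, so the layer transit time is t_i = b_i·n_i / q:
  layer 1 (fine sand): t_1 = 5.81 × 0.23 / 0.05373 = 24.87 d
  layer 2 (silty sand): t_2 = 13.2 × 0.16 / 0.05373 = 39.30 d
  layer 3 (coarse sand): t_3 = 10.6 × 0.32 / 0.05373 = 63.12 d
Total t = Σ t_i = 127.3 days.

127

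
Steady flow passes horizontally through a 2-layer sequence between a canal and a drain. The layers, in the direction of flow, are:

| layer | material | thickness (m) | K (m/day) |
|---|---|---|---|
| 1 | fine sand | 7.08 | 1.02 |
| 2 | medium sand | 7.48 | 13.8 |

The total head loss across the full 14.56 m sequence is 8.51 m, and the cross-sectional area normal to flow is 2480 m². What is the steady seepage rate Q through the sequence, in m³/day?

Flow is perpendicular to layering, so the layers act in series and the equivalent K is the thickness-weighted harmonic mean.
Total thickness L = 7.08 + 7.48 = 14.56 m.
Σ(b_i/K_i) = 7.08/1.02 + 7.48/13.8 = 7.483 d.
K_eq = L / Σ(b_i/K_i) = 14.56 / 7.483 = 1.946 m/day.
Q = K_eq · A · (Δh/L) = 1.946 × 2480 × (8.51/14.56) = 2820 m³/day.

2820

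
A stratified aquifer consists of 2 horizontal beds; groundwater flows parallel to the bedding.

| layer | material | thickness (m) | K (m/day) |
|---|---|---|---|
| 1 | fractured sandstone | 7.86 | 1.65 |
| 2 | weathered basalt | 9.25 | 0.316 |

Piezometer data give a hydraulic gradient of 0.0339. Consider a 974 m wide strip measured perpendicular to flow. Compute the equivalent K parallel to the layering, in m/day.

0.929

Flow is parallel to layering, so each bed carries its own Darcy discharge and the transmissivities add.
Σ(K_i·b_i) = 1.65×7.86 + 0.316×9.25 = 15.89 m²/day.
Total thickness b = 17.11 m, so K_eq = Σ(K_i·b_i)/b = 0.9288 m/day.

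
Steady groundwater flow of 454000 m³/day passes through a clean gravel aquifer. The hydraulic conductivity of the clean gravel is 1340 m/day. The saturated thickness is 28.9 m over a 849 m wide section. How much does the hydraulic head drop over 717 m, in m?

Cross-sectional area A = 849 × 28.9 = 24536 m².
From Q = K·A·i, i = Q / (K·A) = 454000 / (1340 × 24536) = 0.01381.
Head loss Δh = i · L = 0.01381 × 717 = 9.901 m.

9.90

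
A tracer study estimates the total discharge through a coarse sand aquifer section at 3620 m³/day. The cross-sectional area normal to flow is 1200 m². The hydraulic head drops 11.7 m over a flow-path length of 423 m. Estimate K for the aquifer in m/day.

Hydraulic gradient i = Δh / L = 11.7 / 423 = 0.02766.
From Q = K·A·i, K = Q / (A·i) = 3620 / (1200 × 0.02766) = 109.1 m/day.

109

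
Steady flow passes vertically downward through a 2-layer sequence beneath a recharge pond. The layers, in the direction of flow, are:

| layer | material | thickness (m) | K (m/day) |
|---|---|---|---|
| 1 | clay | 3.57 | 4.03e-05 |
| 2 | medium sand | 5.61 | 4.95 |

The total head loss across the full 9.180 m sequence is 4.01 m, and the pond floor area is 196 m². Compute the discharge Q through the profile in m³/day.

Flow is perpendicular to layering, so the layers act in series and the equivalent K is the thickness-weighted harmonic mean.
Total thickness L = 3.57 + 5.61 = 9.180 m.
Σ(b_i/K_i) = 3.57/4.03e-05 + 5.61/4.95 = 88587 d.
K_eq = L / Σ(b_i/K_i) = 9.180 / 88587 = 0.0001036 m/day.
Q = K_eq · A · (Δh/L) = 0.0001036 × 196 × (4.01/9.180) = 0.008872 m³/day.

0.00887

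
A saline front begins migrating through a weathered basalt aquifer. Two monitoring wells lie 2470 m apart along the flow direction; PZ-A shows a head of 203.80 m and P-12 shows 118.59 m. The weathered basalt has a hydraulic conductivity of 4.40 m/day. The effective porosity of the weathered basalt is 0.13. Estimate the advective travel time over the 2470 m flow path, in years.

Hydraulic gradient i = (203.80 − 118.59) / 2470 = 85.21 / 2470 = 0.03450.
Darcy flux q = K · i = 4.400 × 0.03450 = 0.1518 m/day.
Seepage velocity v = q / n_e = 0.1518 / 0.13 = 1.168 m/day.
Travel time t = L / v = 2470 / 1.168 = 2115 days = 5.792 years.

5.79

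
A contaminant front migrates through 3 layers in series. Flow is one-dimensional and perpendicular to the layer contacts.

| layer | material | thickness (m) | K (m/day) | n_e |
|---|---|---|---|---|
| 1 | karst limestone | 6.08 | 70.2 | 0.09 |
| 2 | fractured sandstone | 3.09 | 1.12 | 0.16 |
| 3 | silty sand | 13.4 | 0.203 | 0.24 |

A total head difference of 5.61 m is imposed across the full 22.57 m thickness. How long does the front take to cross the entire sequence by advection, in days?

52.3

With flow normal to the layers, continuity requires the same specific discharge q through every layer.
Σ(b_i/K_i) = 6.08/70.2 + 3.09/1.12 + 13.4/0.203 = 68.86 d.
q = Δh / Σ(b_i/K_i) = 5.61 / 68.86 = 0.08148 m/day.
In each layer the seepage velocity is v_i = q/n_i, so the layer transit time is t_i = b_i·n_i / q:
  layer 1 (karst limestone): t_1 = 6.08 × 0.09 / 0.08148 = 6.716 d
  layer 2 (fractured sandstone): t_2 = 3.09 × 0.16 / 0.08148 = 6.068 d
  layer 3 (silty sand): t_3 = 13.4 × 0.24 / 0.08148 = 39.47 d
Total t = Σ t_i = 52.26 days.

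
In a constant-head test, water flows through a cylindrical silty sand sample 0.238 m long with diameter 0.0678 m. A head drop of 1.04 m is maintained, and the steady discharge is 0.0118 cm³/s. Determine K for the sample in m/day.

0.0646

Cross-sectional area A = π·(d/2)² = π × (0.0678/2)² = 0.003610 m².
Convert discharge: 0.0118 cm³/s = 1.180e-08 m³/s.
Darcy's law rearranged: K = Q·L / (A·Δh) = 1.180e-08 × 0.238 / (0.003610 × 1.04) = 7.480e-07 m/s = 0.06462 m/day.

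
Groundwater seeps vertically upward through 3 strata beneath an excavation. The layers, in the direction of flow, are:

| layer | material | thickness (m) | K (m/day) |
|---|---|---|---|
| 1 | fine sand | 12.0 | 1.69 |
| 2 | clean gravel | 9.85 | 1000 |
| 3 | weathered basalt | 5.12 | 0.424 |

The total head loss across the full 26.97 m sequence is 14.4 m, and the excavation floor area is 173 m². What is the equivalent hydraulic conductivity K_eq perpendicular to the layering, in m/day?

1.41

Flow is perpendicular to layering, so the layers act in series and the equivalent K is the thickness-weighted harmonic mean.
Total thickness L = 12.0 + 9.85 + 5.12 = 26.97 m.
Σ(b_i/K_i) = 12.0/1.69 + 9.85/1000 + 5.12/0.424 = 19.19 d.
K_eq = L / Σ(b_i/K_i) = 26.97 / 19.19 = 1.406 m/day.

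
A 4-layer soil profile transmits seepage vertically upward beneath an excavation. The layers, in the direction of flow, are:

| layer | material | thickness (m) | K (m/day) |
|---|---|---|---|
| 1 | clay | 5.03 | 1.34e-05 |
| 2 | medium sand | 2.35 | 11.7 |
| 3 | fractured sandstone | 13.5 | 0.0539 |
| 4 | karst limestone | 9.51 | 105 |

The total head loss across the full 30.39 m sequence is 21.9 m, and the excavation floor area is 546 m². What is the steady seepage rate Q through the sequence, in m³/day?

0.0318

Flow is perpendicular to layering, so the layers act in series and the equivalent K is the thickness-weighted harmonic mean.
Total thickness L = 5.03 + 2.35 + 13.5 + 9.51 = 30.39 m.
Σ(b_i/K_i) = 5.03/1.34e-05 + 2.35/11.7 + 13.5/0.0539 + 9.51/105 = 3.756e+05 d.
K_eq = L / Σ(b_i/K_i) = 30.39 / 3.756e+05 = 8.091e-05 m/day.
Q = K_eq · A · (Δh/L) = 8.091e-05 × 546 × (21.9/30.39) = 0.03183 m³/day.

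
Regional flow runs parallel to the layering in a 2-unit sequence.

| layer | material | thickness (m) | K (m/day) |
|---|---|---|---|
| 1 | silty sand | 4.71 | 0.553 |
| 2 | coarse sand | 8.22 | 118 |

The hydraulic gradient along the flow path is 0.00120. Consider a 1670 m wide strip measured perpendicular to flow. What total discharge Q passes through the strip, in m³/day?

1950

Flow is parallel to layering, so each bed carries its own Darcy discharge and the transmissivities add.
Σ(K_i·b_i) = 0.553×4.71 + 118×8.22 = 972.6 m²/day.
Hydraulic gradient i = 0.00120.
Q = Σ(K_i·b_i) · W · i = 972.6 × 1670 × 0.001200 = 1949 m³/day.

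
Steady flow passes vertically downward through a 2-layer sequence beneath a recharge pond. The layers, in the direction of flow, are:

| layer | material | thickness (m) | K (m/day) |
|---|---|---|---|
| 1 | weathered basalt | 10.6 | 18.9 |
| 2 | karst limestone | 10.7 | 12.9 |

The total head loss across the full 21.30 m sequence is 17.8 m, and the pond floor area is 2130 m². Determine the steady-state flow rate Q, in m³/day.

27300

Flow is perpendicular to layering, so the layers act in series and the equivalent K is the thickness-weighted harmonic mean.
Total thickness L = 10.6 + 10.7 = 21.30 m.
Σ(b_i/K_i) = 10.6/18.9 + 10.7/12.9 = 1.390 d.
K_eq = L / Σ(b_i/K_i) = 21.30 / 1.390 = 15.32 m/day.
Q = K_eq · A · (Δh/L) = 15.32 × 2130 × (17.8/21.30) = 27270 m³/day.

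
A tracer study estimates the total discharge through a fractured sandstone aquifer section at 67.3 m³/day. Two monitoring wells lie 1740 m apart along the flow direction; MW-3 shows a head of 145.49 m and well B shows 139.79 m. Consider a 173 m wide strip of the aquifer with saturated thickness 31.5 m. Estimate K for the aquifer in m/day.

3.77

Cross-sectional area A = 173 × 31.5 = 5450 m².
Hydraulic gradient i = (145.49 − 139.79) / 1740 = 5.7 / 1740 = 0.003276.
From Q = K·A·i, K = Q / (A·i) = 67.3 / (5450 × 0.003276) = 3.770 m/day.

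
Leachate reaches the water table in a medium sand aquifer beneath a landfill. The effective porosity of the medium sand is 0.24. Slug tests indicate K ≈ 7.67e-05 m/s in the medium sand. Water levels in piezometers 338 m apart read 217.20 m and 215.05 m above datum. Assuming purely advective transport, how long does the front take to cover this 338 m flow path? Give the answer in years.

Convert K: 7.67e-05 m/s × 86400 = 6.627 m/day.
Hydraulic gradient i = (217.20 − 215.05) / 338 = 2.15 / 338 = 0.006361.
Darcy flux q = K · i = 6.627 × 0.006361 = 0.04215 m/day.
Seepage velocity v = q / n_e = 0.04215 / 0.24 = 0.1756 m/day.
Travel time t = L / v = 338 / 0.1756 = 1924 days = 5.269 years.

5.27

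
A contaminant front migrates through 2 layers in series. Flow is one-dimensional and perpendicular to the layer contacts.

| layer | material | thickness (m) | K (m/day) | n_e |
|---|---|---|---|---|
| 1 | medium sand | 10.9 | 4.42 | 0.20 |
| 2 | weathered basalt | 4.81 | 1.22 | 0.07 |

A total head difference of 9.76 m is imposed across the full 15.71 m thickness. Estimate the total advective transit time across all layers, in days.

With flow normal to the layers, continuity requires the same specific discharge q through every layer.
Σ(b_i/K_i) = 10.9/4.42 + 4.81/1.22 = 6.409 d.
q = Δh / Σ(b_i/K_i) = 9.76 / 6.409 = 1.523 m/day.
In each layer the seepage velocity is v_i = q/n_i, so the layer transit time is t_i = b_i·n_i / q:
  layer 1 (medium sand): t_1 = 10.9 × 0.20 / 1.523 = 1.431 d
  layer 2 (weathered basalt): t_2 = 4.81 × 0.07 / 1.523 = 0.2211 d
Total t = Σ t_i = 1.653 days.

1.65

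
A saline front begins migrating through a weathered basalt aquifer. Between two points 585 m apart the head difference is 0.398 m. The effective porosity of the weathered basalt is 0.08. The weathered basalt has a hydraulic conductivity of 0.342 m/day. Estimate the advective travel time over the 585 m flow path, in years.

551

Hydraulic gradient i = Δh / L = 0.398 / 585 = 0.0006803.
Darcy flux q = K · i = 0.3420 × 0.0006803 = 0.0002327 m/day.
Seepage velocity v = q / n_e = 0.0002327 / 0.08 = 0.002908 m/day.
Travel time t = L / v = 585 / 0.002908 = 2.011e+05 days = 550.7 years.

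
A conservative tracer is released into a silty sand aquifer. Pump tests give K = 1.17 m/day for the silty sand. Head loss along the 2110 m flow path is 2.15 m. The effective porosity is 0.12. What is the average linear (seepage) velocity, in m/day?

Hydraulic gradient i = Δh / L = 2.15 / 2110 = 0.001019.
Darcy flux q = K · i = 1.170 × 0.001019 = 0.001192 m/day.
Seepage velocity v = q / n_e = 0.001192 / 0.12 = 0.009935 m/day.

0.00993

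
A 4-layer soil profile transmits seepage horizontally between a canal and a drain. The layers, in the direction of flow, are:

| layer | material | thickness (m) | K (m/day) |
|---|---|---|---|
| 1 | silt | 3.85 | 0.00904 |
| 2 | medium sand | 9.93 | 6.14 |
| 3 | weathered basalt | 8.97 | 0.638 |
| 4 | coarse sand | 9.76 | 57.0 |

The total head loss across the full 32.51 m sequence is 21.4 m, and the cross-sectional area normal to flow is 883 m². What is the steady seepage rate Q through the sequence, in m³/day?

42.8

Flow is perpendicular to layering, so the layers act in series and the equivalent K is the thickness-weighted harmonic mean.
Total thickness L = 3.85 + 9.93 + 8.97 + 9.76 = 32.51 m.
Σ(b_i/K_i) = 3.85/0.00904 + 9.93/6.14 + 8.97/0.638 + 9.76/57.0 = 441.7 d.
K_eq = L / Σ(b_i/K_i) = 32.51 / 441.7 = 0.07360 m/day.
Q = K_eq · A · (Δh/L) = 0.07360 × 883 × (21.4/32.51) = 42.78 m³/day.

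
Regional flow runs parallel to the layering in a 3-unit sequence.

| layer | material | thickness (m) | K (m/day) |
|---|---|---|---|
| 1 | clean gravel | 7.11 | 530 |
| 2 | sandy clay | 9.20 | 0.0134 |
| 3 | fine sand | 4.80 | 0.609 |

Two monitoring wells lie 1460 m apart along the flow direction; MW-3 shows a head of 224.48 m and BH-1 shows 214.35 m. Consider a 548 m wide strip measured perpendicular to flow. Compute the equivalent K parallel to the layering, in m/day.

179

Flow is parallel to layering, so each bed carries its own Darcy discharge and the transmissivities add.
Σ(K_i·b_i) = 530×7.11 + 0.0134×9.20 + 0.609×4.80 = 3771 m²/day.
Total thickness b = 21.11 m, so K_eq = Σ(K_i·b_i)/b = 178.7 m/day.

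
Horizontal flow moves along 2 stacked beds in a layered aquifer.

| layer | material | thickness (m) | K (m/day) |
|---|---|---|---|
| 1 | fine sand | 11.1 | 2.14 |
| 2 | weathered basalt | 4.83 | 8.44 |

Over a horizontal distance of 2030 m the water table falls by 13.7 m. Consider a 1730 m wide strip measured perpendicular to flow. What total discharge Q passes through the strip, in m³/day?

753

Flow is parallel to layering, so each bed carries its own Darcy discharge and the transmissivities add.
Σ(K_i·b_i) = 2.14×11.1 + 8.44×4.83 = 64.52 m²/day.
Hydraulic gradient i = Δh / L = 13.7 / 2030 = 0.006749.
Q = Σ(K_i·b_i) · W · i = 64.52 × 1730 × 0.006749 = 753.3 m³/day.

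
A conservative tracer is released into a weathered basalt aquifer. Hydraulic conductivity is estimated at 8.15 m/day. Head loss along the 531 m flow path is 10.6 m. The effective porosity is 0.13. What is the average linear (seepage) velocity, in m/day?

Hydraulic gradient i = Δh / L = 10.6 / 531 = 0.01996.
Darcy flux q = K · i = 8.150 × 0.01996 = 0.1627 m/day.
Seepage velocity v = q / n_e = 0.1627 / 0.13 = 1.251 m/day.

1.25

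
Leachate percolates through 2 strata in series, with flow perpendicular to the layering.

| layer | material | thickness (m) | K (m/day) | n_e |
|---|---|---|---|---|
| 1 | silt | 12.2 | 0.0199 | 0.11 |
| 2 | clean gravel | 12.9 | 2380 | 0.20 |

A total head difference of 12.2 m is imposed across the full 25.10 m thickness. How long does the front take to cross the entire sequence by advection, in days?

197

With flow normal to the layers, continuity requires the same specific discharge q through every layer.
Σ(b_i/K_i) = 12.2/0.0199 + 12.9/2380 = 613.1 d.
q = Δh / Σ(b_i/K_i) = 12.2 / 613.1 = 0.01990 m/day.
In each layer the seepage velocity is v_i = q/n_i, so the layer transit time is t_i = b_i·n_i / q:
  layer 1 (silt): t_1 = 12.2 × 0.11 / 0.01990 = 67.44 d
  layer 2 (clean gravel): t_2 = 12.9 × 0.20 / 0.01990 = 129.6 d
Total t = Σ t_i = 197.1 days.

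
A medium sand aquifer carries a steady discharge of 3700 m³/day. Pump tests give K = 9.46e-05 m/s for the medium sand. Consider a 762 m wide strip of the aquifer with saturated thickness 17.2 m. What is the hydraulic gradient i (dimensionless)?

0.0345

Convert K: 9.46e-05 m/s × 86400 = 8.173 m/day.
Cross-sectional area A = 762 × 17.2 = 13106 m².
From Q = K·A·i, i = Q / (K·A) = 3700 / (8.173 × 13106) = 0.03454.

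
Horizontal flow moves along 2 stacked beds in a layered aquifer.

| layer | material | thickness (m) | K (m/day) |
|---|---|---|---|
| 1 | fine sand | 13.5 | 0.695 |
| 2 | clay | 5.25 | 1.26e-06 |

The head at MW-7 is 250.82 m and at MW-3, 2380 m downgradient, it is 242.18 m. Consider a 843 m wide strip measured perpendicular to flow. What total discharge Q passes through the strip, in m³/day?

28.7

Flow is parallel to layering, so each bed carries its own Darcy discharge and the transmissivities add.
Σ(K_i·b_i) = 0.695×13.5 + 1.26e-06×5.25 = 9.383 m²/day.
Hydraulic gradient i = (250.82 − 242.18) / 2380 = 8.64 / 2380 = 0.003630.
Q = Σ(K_i·b_i) · W · i = 9.383 × 843 × 0.003630 = 28.71 m³/day.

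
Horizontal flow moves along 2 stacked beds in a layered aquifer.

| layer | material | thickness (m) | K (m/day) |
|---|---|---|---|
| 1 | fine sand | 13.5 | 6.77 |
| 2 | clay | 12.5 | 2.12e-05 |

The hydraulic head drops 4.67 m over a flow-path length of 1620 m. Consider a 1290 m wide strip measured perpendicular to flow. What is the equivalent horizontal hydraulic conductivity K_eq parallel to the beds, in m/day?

Flow is parallel to layering, so each bed carries its own Darcy discharge and the transmissivities add.
Σ(K_i·b_i) = 6.77×13.5 + 2.12e-05×12.5 = 91.40 m²/day.
Total thickness b = 26.00 m, so K_eq = Σ(K_i·b_i)/b = 3.515 m/day.

3.52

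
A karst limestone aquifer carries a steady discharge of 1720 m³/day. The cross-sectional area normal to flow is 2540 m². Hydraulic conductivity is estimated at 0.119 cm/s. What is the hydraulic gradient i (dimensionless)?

0.00659

Convert K: 0.119 cm/s × 864 = 102.8 m/day.
From Q = K·A·i, i = Q / (K·A) = 1720 / (102.8 × 2540) = 0.006586.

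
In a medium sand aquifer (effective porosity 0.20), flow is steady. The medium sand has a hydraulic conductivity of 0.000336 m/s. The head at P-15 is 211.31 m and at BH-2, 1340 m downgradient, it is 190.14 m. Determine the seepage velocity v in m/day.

Convert K: 0.000336 m/s × 86400 = 29.03 m/day.
Hydraulic gradient i = (211.31 − 190.14) / 1340 = 21.17 / 1340 = 0.01580.
Darcy flux q = K · i = 29.03 × 0.01580 = 0.4586 m/day.
Seepage velocity v = q / n_e = 0.4586 / 0.20 = 2.293 m/day.

2.29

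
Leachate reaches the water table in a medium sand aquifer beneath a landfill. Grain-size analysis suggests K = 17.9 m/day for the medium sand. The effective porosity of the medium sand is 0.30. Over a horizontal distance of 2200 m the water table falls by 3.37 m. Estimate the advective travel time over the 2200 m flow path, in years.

Hydraulic gradient i = Δh / L = 3.37 / 2200 = 0.001532.
Darcy flux q = K · i = 17.90 × 0.001532 = 0.02742 m/day.
Seepage velocity v = q / n_e = 0.02742 / 0.30 = 0.09140 m/day.
Travel time t = L / v = 2200 / 0.09140 = 24070 days = 65.90 years.

65.9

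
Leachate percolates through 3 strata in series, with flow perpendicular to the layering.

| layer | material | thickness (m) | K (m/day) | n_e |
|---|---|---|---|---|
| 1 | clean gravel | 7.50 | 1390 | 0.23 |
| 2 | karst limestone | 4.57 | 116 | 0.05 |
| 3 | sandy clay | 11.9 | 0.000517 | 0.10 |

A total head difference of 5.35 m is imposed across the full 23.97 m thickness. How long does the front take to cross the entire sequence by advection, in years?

37.0

With flow normal to the layers, continuity requires the same specific discharge q through every layer.
Σ(b_i/K_i) = 7.50/1390 + 4.57/116 + 11.9/0.000517 = 23017 d.
q = Δh / Σ(b_i/K_i) = 5.35 / 23017 = 0.0002324 m/day.
In each layer the seepage velocity is v_i = q/n_i, so the layer transit time is t_i = b_i·n_i / q:
  layer 1 (clean gravel): t_1 = 7.50 × 0.23 / 0.0002324 = 7422 d
  layer 2 (karst limestone): t_2 = 4.57 × 0.05 / 0.0002324 = 983.1 d
  layer 3 (sandy clay): t_3 = 11.9 × 0.10 / 0.0002324 = 5120 d
Total t = Σ t_i = 13524 days = 37.03 years.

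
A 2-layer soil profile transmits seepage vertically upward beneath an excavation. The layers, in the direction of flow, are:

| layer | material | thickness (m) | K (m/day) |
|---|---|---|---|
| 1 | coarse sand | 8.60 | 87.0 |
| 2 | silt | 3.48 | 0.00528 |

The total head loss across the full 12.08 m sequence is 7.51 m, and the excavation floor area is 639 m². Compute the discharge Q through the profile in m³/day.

7.28

Flow is perpendicular to layering, so the layers act in series and the equivalent K is the thickness-weighted harmonic mean.
Total thickness L = 8.60 + 3.48 = 12.08 m.
Σ(b_i/K_i) = 8.60/87.0 + 3.48/0.00528 = 659.2 d.
K_eq = L / Σ(b_i/K_i) = 12.08 / 659.2 = 0.01833 m/day.
Q = K_eq · A · (Δh/L) = 0.01833 × 639 × (7.51/12.08) = 7.280 m³/day.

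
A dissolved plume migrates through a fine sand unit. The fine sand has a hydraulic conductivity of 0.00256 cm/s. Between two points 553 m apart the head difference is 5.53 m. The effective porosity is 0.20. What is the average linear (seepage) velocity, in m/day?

0.111

Convert K: 0.00256 cm/s × 864 = 2.212 m/day.
Hydraulic gradient i = Δh / L = 5.53 / 553 = 0.01000.
Darcy flux q = K · i = 2.212 × 0.01000 = 0.02212 m/day.
Seepage velocity v = q / n_e = 0.02212 / 0.20 = 0.1106 m/day.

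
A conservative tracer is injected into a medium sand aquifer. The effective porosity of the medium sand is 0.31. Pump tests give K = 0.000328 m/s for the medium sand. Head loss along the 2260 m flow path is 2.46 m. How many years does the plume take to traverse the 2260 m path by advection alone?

62.2

Convert K: 0.000328 m/s × 86400 = 28.34 m/day.
Hydraulic gradient i = Δh / L = 2.46 / 2260 = 0.001088.
Darcy flux q = K · i = 28.34 × 0.001088 = 0.03085 m/day.
Seepage velocity v = q / n_e = 0.03085 / 0.31 = 0.09951 m/day.
Travel time t = L / v = 2260 / 0.09951 = 22712 days = 62.18 years.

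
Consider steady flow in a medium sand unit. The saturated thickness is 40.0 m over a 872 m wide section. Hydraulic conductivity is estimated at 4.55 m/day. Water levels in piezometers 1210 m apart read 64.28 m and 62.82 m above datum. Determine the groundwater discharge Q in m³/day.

Cross-sectional area A = 872 × 40.0 = 34880 m².
Hydraulic gradient i = (64.28 − 62.82) / 1210 = 1.46 / 1210 = 0.001207.
Darcy's law: Q = K · A · i = 4.550 × 34880 × 0.001207 = 191.5 m³/day.

191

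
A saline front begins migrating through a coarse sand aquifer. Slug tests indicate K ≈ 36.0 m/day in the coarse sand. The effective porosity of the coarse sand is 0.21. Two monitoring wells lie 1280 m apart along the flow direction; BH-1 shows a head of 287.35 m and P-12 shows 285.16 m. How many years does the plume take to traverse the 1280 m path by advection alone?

Hydraulic gradient i = (287.35 − 285.16) / 1280 = 2.19 / 1280 = 0.001711.
Darcy flux q = K · i = 36.00 × 0.001711 = 0.06159 m/day.
Seepage velocity v = q / n_e = 0.06159 / 0.21 = 0.2933 m/day.
Travel time t = L / v = 1280 / 0.2933 = 4364 days = 11.95 years.

11.9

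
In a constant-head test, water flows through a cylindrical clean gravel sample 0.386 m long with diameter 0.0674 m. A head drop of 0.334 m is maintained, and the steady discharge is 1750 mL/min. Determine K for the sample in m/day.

Cross-sectional area A = π·(d/2)² = π × (0.0674/2)² = 0.003568 m².
Convert discharge: 1750 mL/min = 2.917e-05 m³/s.
Darcy's law rearranged: K = Q·L / (A·Δh) = 2.917e-05 × 0.386 / (0.003568 × 0.334) = 0.009448 m/s = 816.3 m/day.

816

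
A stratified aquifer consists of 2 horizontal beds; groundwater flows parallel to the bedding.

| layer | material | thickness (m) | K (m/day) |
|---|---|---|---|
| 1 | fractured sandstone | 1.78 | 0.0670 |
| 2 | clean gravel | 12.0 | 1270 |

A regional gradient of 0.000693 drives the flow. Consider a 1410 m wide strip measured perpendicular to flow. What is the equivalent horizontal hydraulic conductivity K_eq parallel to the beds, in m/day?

Flow is parallel to layering, so each bed carries its own Darcy discharge and the transmissivities add.
Σ(K_i·b_i) = 0.0670×1.78 + 1270×12.0 = 15240 m²/day.
Total thickness b = 13.78 m, so K_eq = Σ(K_i·b_i)/b = 1106 m/day.

1110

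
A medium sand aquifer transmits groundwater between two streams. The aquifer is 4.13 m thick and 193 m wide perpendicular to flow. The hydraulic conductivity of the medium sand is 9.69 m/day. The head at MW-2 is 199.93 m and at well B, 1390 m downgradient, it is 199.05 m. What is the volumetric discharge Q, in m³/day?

Cross-sectional area A = 193 × 4.13 = 797.1 m².
Hydraulic gradient i = (199.93 − 199.05) / 1390 = 0.88 / 1390 = 0.0006331.
Darcy's law: Q = K · A · i = 9.690 × 797.1 × 0.0006331 = 4.890 m³/day.

4.89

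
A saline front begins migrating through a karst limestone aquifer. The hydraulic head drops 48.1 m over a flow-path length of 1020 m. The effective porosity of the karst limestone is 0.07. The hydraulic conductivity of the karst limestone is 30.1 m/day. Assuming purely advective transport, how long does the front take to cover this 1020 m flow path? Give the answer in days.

50.3

Hydraulic gradient i = Δh / L = 48.1 / 1020 = 0.04716.
Darcy flux q = K · i = 30.10 × 0.04716 = 1.419 m/day.
Seepage velocity v = q / n_e = 1.419 / 0.07 = 20.28 m/day.
Travel time t = L / v = 1020 / 20.28 = 50.30 days.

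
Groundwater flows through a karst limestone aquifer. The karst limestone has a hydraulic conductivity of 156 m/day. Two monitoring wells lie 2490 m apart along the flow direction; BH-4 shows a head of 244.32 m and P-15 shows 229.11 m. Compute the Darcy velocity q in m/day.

0.953

Hydraulic gradient i = (244.32 − 229.11) / 2490 = 15.21 / 2490 = 0.006108.
Specific discharge q = K · i = 156.0 × 0.006108 = 0.9529 m/day.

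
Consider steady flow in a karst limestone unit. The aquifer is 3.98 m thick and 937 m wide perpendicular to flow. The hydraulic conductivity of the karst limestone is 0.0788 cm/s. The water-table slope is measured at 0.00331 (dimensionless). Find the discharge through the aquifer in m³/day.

840

Convert K: 0.0788 cm/s × 864 = 68.08 m/day.
Cross-sectional area A = 937 × 3.98 = 3729 m².
Hydraulic gradient i = 0.00331.
Darcy's law: Q = K · A · i = 68.08 × 3729 × 0.003310 = 840.4 m³/day.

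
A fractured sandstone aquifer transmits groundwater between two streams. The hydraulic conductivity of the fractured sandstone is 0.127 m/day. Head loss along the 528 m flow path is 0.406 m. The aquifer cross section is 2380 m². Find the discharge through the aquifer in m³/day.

Hydraulic gradient i = Δh / L = 0.406 / 528 = 0.0007689.
Darcy's law: Q = K · A · i = 0.1270 × 2380 × 0.0007689 = 0.2324 m³/day.

0.232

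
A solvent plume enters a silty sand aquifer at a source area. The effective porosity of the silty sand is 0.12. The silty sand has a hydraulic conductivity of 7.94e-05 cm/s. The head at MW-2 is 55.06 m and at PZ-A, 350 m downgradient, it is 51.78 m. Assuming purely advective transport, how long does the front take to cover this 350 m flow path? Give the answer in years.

179

Convert K: 7.94e-05 cm/s × 864 = 0.06860 m/day.
Hydraulic gradient i = (55.06 − 51.78) / 350 = 3.28 / 350 = 0.009371.
Darcy flux q = K · i = 0.06860 × 0.009371 = 0.0006429 m/day.
Seepage velocity v = q / n_e = 0.0006429 / 0.12 = 0.005357 m/day.
Travel time t = L / v = 350 / 0.005357 = 65329 days = 178.9 years.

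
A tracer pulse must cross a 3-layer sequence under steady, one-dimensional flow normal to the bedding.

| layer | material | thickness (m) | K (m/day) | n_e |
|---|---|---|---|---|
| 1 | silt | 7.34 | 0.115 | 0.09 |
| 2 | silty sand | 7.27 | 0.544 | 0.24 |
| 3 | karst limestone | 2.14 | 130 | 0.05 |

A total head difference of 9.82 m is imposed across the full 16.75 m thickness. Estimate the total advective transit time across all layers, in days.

19.8

With flow normal to the layers, continuity requires the same specific discharge q through every layer.
Σ(b_i/K_i) = 7.34/0.115 + 7.27/0.544 + 2.14/130 = 77.21 d.
q = Δh / Σ(b_i/K_i) = 9.82 / 77.21 = 0.1272 m/day.
In each layer the seepage velocity is v_i = q/n_i, so the layer transit time is t_i = b_i·n_i / q:
  layer 1 (silt): t_1 = 7.34 × 0.09 / 0.1272 = 5.194 d
  layer 2 (silty sand): t_2 = 7.27 × 0.24 / 0.1272 = 13.72 d
  layer 3 (karst limestone): t_3 = 2.14 × 0.05 / 0.1272 = 0.8413 d
Total t = Σ t_i = 19.75 days.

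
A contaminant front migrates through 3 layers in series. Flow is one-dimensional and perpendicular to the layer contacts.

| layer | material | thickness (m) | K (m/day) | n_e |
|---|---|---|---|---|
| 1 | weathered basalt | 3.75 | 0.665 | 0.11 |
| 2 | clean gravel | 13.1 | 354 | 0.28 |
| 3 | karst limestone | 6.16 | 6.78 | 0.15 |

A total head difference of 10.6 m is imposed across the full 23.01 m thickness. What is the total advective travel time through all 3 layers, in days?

3.11

With flow normal to the layers, continuity requires the same specific discharge q through every layer.
Σ(b_i/K_i) = 3.75/0.665 + 13.1/354 + 6.16/6.78 = 6.585 d.
q = Δh / Σ(b_i/K_i) = 10.6 / 6.585 = 1.610 m/day.
In each layer the seepage velocity is v_i = q/n_i, so the layer transit time is t_i = b_i·n_i / q:
  layer 1 (weathered basalt): t_1 = 3.75 × 0.11 / 1.610 = 0.2562 d
  layer 2 (clean gravel): t_2 = 13.1 × 0.28 / 1.610 = 2.279 d
  layer 3 (karst limestone): t_3 = 6.16 × 0.15 / 1.610 = 0.5740 d
Total t = Σ t_i = 3.109 days.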